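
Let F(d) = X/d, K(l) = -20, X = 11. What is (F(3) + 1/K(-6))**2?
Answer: 47089/3600 ≈ 13.080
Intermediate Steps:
F(d) = 11/d
(F(3) + 1/K(-6))**2 = (11/3 + 1/(-20))**2 = (11*(1/3) - 1/20)**2 = (11/3 - 1/20)**2 = (217/60)**2 = 47089/3600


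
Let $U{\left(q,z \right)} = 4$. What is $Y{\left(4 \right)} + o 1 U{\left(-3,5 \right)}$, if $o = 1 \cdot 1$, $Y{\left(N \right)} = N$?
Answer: $8$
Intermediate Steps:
$o = 1$
$Y{\left(4 \right)} + o 1 U{\left(-3,5 \right)} = 4 + 1 \cdot 1 \cdot 4 = 4 + 1 \cdot 4 = 4 + 4 = 8$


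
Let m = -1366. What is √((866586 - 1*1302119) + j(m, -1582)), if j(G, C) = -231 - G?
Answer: I*√434398 ≈ 659.09*I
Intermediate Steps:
√((866586 - 1*1302119) + j(m, -1582)) = √((866586 - 1*1302119) + (-231 - 1*(-1366))) = √((866586 - 1302119) + (-231 + 1366)) = √(-435533 + 1135) = √(-434398) = I*√434398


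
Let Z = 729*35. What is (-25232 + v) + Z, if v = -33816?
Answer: -33533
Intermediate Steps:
Z = 25515
(-25232 + v) + Z = (-25232 - 33816) + 25515 = -59048 + 25515 = -33533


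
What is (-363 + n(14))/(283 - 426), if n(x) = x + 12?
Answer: 337/143 ≈ 2.3566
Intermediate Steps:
n(x) = 12 + x
(-363 + n(14))/(283 - 426) = (-363 + (12 + 14))/(283 - 426) = (-363 + 26)/(-143) = -1/143*(-337) = 337/143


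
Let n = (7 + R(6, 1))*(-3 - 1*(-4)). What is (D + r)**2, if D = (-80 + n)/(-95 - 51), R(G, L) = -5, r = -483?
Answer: 1240448400/5329 ≈ 2.3277e+5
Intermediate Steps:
n = 2 (n = (7 - 5)*(-3 - 1*(-4)) = 2*(-3 + 4) = 2*1 = 2)
D = 39/73 (D = (-80 + 2)/(-95 - 51) = -78/(-146) = -78*(-1/146) = 39/73 ≈ 0.53425)
(D + r)**2 = (39/73 - 483)**2 = (-35220/73)**2 = 1240448400/5329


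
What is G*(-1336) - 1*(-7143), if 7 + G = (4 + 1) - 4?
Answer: 15159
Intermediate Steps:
G = -6 (G = -7 + ((4 + 1) - 4) = -7 + (5 - 4) = -7 + 1 = -6)
G*(-1336) - 1*(-7143) = -6*(-1336) - 1*(-7143) = 8016 + 7143 = 15159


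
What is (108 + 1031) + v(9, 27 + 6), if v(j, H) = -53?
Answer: 1086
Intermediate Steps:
(108 + 1031) + v(9, 27 + 6) = (108 + 1031) - 53 = 1139 - 53 = 1086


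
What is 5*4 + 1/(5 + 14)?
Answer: 381/19 ≈ 20.053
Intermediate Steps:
5*4 + 1/(5 + 14) = 20 + 1/19 = 381/19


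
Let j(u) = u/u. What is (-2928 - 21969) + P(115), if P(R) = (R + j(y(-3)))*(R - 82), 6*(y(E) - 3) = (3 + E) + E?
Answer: -21069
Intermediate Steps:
y(E) = 7/2 + E/3 (y(E) = 3 + ((3 + E) + E)/6 = 3 + (3 + 2*E)/6 = 3 + (1/2 + E/3) = 7/2 + E/3)
j(u) = 1
P(R) = (1 + R)*(-82 + R) (P(R) = (R + 1)*(R - 82) = (1 + R)*(-82 + R))
(-2928 - 21969) + P(115) = (-2928 - 21969) + (-82 + 115**2 - 81*115) = -24897 + (-82 + 13225 - 9315) = -24897 + 3828 = -21069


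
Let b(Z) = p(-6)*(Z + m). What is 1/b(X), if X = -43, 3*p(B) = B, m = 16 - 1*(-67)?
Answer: -1/80 ≈ -0.012500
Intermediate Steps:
m = 83 (m = 16 + 67 = 83)
p(B) = B/3
b(Z) = -166 - 2*Z (b(Z) = ((1/3)*(-6))*(Z + 83) = -2*(83 + Z) = -166 - 2*Z)
1/b(X) = 1/(-166 - 2*(-43)) = 1/(-166 + 86) = 1/(-80) = -1/80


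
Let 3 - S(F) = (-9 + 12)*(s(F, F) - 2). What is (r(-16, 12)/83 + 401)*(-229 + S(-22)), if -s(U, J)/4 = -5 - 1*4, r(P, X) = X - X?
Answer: -131528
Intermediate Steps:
r(P, X) = 0
s(U, J) = 36 (s(U, J) = -4*(-5 - 1*4) = -4*(-5 - 4) = -4*(-9) = 36)
S(F) = -99 (S(F) = 3 - (-9 + 12)*(36 - 2) = 3 - 3*34 = 3 - 1*102 = 3 - 102 = -99)
(r(-16, 12)/83 + 401)*(-229 + S(-22)) = (0/83 + 401)*(-229 - 99) = (0*(1/83) + 401)*(-328) = (0 + 401)*(-328) = 401*(-328) = -131528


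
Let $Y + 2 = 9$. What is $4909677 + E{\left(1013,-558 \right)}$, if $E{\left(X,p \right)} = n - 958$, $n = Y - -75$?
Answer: $4908801$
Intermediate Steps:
$Y = 7$ ($Y = -2 + 9 = 7$)
$n = 82$ ($n = 7 - -75 = 7 + 75 = 82$)
$E{\left(X,p \right)} = -876$ ($E{\left(X,p \right)} = 82 - 958 = -876$)
$4909677 + E{\left(1013,-558 \right)} = 4909677 - 876 = 4908801$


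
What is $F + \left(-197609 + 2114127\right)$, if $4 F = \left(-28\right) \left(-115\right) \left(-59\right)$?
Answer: $1869023$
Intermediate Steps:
$F = -47495$ ($F = \frac{\left(-28\right) \left(-115\right) \left(-59\right)}{4} = \frac{3220 \left(-59\right)}{4} = \frac{1}{4} \left(-189980\right) = -47495$)
$F + \left(-197609 + 2114127\right) = -47495 + \left(-197609 + 2114127\right) = -47495 + 1916518 = 1869023$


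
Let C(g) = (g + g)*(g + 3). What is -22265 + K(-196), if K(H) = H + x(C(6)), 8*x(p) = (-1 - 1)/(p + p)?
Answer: -19406305/864 ≈ -22461.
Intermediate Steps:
C(g) = 2*g*(3 + g) (C(g) = (2*g)*(3 + g) = 2*g*(3 + g))
x(p) = -1/(8*p) (x(p) = ((-1 - 1)/(p + p))/8 = (-2*1/(2*p))/8 = (-1/p)/8 = -1/(8*p))
K(H) = -1/864 + H (K(H) = H - 1/(12*(3 + 6))/8 = H - 1/(8*(2*6*9)) = H - ⅛/108 = H - ⅛*1/108 = H - 1/864 = -1/864 + H)
-22265 + K(-196) = -22265 + (-1/864 - 196) = -22265 - 169345/864 = -19406305/864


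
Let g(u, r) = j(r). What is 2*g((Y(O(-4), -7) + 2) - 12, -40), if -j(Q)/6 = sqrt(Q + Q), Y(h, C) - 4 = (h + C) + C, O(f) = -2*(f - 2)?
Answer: -48*I*sqrt(5) ≈ -107.33*I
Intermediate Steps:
O(f) = 4 - 2*f (O(f) = -2*(-2 + f) = 4 - 2*f)
Y(h, C) = 4 + h + 2*C (Y(h, C) = 4 + ((h + C) + C) = 4 + ((C + h) + C) = 4 + (h + 2*C) = 4 + h + 2*C)
j(Q) = -6*sqrt(2)*sqrt(Q) (j(Q) = -6*sqrt(Q + Q) = -6*sqrt(2)*sqrt(Q))
g(u, r) = -6*sqrt(2)*sqrt(r)
2*g((Y(O(-4), -7) + 2) - 12, -40) = 2*(-6*sqrt(2)*sqrt(-40)) = 2*(-6*sqrt(2)*2*I*sqrt(10)) = 2*(-24*I*sqrt(5)) = -48*I*sqrt(5)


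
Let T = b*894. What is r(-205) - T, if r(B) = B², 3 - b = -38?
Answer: 5371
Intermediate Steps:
b = 41 (b = 3 - 1*(-38) = 3 + 38 = 41)
T = 36654 (T = 41*894 = 36654)
r(-205) - T = (-205)² - 1*36654 = 42025 - 36654 = 5371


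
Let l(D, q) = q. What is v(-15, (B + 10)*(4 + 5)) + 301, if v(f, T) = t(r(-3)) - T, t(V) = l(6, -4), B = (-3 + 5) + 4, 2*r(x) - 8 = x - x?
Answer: 153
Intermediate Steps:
r(x) = 4 (r(x) = 4 + (x - x)/2 = 4 + (1/2)*0 = 4 + 0 = 4)
B = 6 (B = 2 + 4 = 6)
t(V) = -4
v(f, T) = -4 - T
v(-15, (B + 10)*(4 + 5)) + 301 = (-4 - (6 + 10)*(4 + 5)) + 301 = (-4 - 16*9) + 301 = (-4 - 1*144) + 301 = (-4 - 144) + 301 = -148 + 301 = 153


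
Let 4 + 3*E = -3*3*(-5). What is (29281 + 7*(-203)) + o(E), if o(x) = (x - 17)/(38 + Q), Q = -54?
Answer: 668645/24 ≈ 27860.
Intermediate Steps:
E = 41/3 (E = -4/3 + (-3*3*(-5))/3 = -4/3 + (-9*(-5))/3 = -4/3 + (1/3)*45 = -4/3 + 15 = 41/3 ≈ 13.667)
o(x) = 17/16 - x/16 (o(x) = (x - 17)/(38 - 54) = (-17 + x)/(-16) = (-17 + x)*(-1/16) = 17/16 - x/16)
(29281 + 7*(-203)) + o(E) = (29281 + 7*(-203)) + (17/16 - 1/16*41/3) = (29281 - 1421) + (17/16 - 41/48) = 27860 + 5/24 = 668645/24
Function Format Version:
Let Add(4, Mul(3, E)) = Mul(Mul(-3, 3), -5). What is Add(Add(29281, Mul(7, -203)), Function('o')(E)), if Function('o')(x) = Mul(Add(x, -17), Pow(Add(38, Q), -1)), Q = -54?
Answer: Rational(668645, 24) ≈ 27860.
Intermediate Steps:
E = Rational(41, 3) (E = Add(Rational(-4, 3), Mul(Rational(1, 3), Mul(Mul(-3, 3), -5))) = Add(Rational(-4, 3), Mul(Rational(1, 3), Mul(-9, -5))) = Add(Rational(-4, 3), Mul(Rational(1, 3), 45)) = Add(Rational(-4, 3), 15) = Rational(41, 3) ≈ 13.667)
Function('o')(x) = Add(Rational(17, 16), Mul(Rational(-1, 16), x)) (Function('o')(x) = Mul(Add(x, -17), Pow(Add(38, -54), -1)) = Mul(Add(-17, x), Pow(-16, -1)) = Mul(Add(-17, x), Rational(-1, 16)) = Add(Rational(17, 16), Mul(Rational(-1, 16), x)))
Add(Add(29281, Mul(7, -203)), Function('o')(E)) = Add(Add(29281, Mul(7, -203)), Add(Rational(17, 16), Mul(Rational(-1, 16), Rational(41, 3)))) = Add(Add(29281, -1421), Add(Rational(17, 16), Rational(-41, 48))) = Add(27860, Rational(5, 24)) = Rational(668645, 24)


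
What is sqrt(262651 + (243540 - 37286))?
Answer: sqrt(468905) ≈ 684.77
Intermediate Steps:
sqrt(262651 + (243540 - 37286)) = sqrt(262651 + 206254) = sqrt(468905)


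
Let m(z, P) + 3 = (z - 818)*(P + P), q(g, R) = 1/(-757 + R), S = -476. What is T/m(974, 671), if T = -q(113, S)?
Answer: 1/258127317 ≈ 3.8741e-9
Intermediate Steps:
T = 1/1233 (T = -1/(-757 - 476) = -1/(-1233) = -1*(-1/1233) = 1/1233 ≈ 0.00081103)
m(z, P) = -3 + 2*P*(-818 + z) (m(z, P) = -3 + (z - 818)*(P + P) = -3 + (-818 + z)*(2*P) = -3 + 2*P*(-818 + z))
T/m(974, 671) = 1/(1233*(-3 - 1636*671 + 2*671*974)) = 1/(1233*(-3 - 1097756 + 1307108)) = (1/1233)/209349 = (1/1233)*(1/209349) = 1/258127317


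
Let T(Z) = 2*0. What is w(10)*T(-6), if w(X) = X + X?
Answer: 0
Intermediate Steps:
w(X) = 2*X
T(Z) = 0
w(10)*T(-6) = (2*10)*0 = 20*0 = 0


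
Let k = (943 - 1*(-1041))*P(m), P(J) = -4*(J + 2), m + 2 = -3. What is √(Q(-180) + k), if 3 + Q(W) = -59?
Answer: √23746 ≈ 154.10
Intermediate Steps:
Q(W) = -62 (Q(W) = -3 - 59 = -62)
m = -5 (m = -2 - 3 = -5)
P(J) = -8 - 4*J (P(J) = -4*(2 + J) = -8 - 4*J)
k = 23808 (k = (943 - 1*(-1041))*(-8 - 4*(-5)) = (943 + 1041)*(-8 + 20) = 1984*12 = 23808)
√(Q(-180) + k) = √(-62 + 23808) = √23746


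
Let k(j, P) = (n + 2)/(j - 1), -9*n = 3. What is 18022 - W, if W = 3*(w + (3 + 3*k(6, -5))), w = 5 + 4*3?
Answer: 17959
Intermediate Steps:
n = -1/3 (n = -1/9*3 = -1/3 ≈ -0.33333)
k(j, P) = 5/(3*(-1 + j)) (k(j, P) = (-1/3 + 2)/(j - 1) = 5/(3*(-1 + j)))
w = 17 (w = 5 + 12 = 17)
W = 63 (W = 3*(17 + (3 + 3*(5/(3*(-1 + 6))))) = 3*(17 + (3 + 3*((5/3)/5))) = 3*(17 + (3 + 3*((5/3)*(1/5)))) = 3*(17 + (3 + 3*(1/3))) = 3*(17 + (3 + 1)) = 3*(17 + 4) = 3*21 = 63)
18022 - W = 18022 - 1*63 = 18022 - 63 = 17959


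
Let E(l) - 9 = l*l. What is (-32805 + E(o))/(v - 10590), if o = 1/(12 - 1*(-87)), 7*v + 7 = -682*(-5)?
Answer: 2250035165/693195327 ≈ 3.2459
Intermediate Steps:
v = 3403/7 (v = -1 + (-682*(-5))/7 = -1 + (⅐)*3410 = -1 + 3410/7 = 3403/7 ≈ 486.14)
o = 1/99 (o = 1/(12 + 87) = 1/99 ≈ 0.010101)
E(l) = 9 + l² (E(l) = 9 + l*l = 9 + l²)
(-32805 + E(o))/(v - 10590) = (-32805 + (9 + (1/99)²))/(3403/7 - 10590) = (-32805 + (9 + 1/9801))/(-70727/7) = (-32805 + 88210/9801)*(-7/70727) = -321433595/9801*(-7/70727) = 2250035165/693195327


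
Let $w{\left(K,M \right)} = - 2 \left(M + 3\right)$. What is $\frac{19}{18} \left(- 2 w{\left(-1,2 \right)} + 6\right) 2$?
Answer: $\frac{494}{9} \approx 54.889$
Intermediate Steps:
$w{\left(K,M \right)} = -6 - 2 M$ ($w{\left(K,M \right)} = - 2 \left(3 + M\right) = -6 - 2 M$)
$\frac{19}{18} \left(- 2 w{\left(-1,2 \right)} + 6\right) 2 = \frac{19}{18} \left(- 2 \left(-6 - 4\right) + 6\right) 2 = 19 \cdot \frac{1}{18} \left(- 2 \left(-6 - 4\right) + 6\right) 2 = \frac{19 \left(\left(-2\right) \left(-10\right) + 6\right) 2}{18} = \frac{19 \left(20 + 6\right) 2}{18} = \frac{19 \cdot 26 \cdot 2}{18} = \frac{19}{18} \cdot 52 = \frac{494}{9}$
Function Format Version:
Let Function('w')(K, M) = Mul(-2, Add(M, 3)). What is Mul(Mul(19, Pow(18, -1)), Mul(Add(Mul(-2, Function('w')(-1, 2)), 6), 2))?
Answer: Rational(494, 9) ≈ 54.889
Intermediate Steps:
Function('w')(K, M) = Add(-6, Mul(-2, M)) (Function('w')(K, M) = Mul(-2, Add(3, M)) = Add(-6, Mul(-2, M)))
Mul(Mul(19, Pow(18, -1)), Mul(Add(Mul(-2, Function('w')(-1, 2)), 6), 2)) = Mul(Mul(19, Pow(18, -1)), Mul(Add(Mul(-2, Add(-6, Mul(-2, 2))), 6), 2)) = Mul(Mul(19, Rational(1, 18)), Mul(Add(Mul(-2, Add(-6, -4)), 6), 2)) = Mul(Rational(19, 18), Mul(Add(Mul(-2, -10), 6), 2)) = Mul(Rational(19, 18), Mul(Add(20, 6), 2)) = Mul(Rational(19, 18), Mul(26, 2)) = Mul(Rational(19, 18), 52) = Rational(494, 9)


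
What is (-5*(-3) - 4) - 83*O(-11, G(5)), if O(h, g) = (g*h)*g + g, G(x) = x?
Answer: 22421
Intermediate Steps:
O(h, g) = g + h*g**2 (O(h, g) = h*g**2 + g = g + h*g**2)
(-5*(-3) - 4) - 83*O(-11, G(5)) = (-5*(-3) - 4) - 415*(1 + 5*(-11)) = (15 - 4) - 415*(1 - 55) = 11 - 415*(-54) = 11 - 83*(-270) = 11 + 22410 = 22421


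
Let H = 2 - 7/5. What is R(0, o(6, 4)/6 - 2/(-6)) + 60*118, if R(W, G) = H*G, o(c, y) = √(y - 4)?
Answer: 35401/5 ≈ 7080.2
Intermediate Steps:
H = ⅗ (H = 2 - 7/5 = ⅗ ≈ 0.60000)
o(c, y) = √(-4 + y)
R(W, G) = 3*G/5
R(0, o(6, 4)/6 - 2/(-6)) + 60*118 = 3*(√(-4 + 4)/6 - 2/(-6))/5 + 60*118 = 3*(√0*(⅙) - 2*(-⅙))/5 + 7080 = 3*(0*(⅙) + ⅓)/5 + 7080 = 3*(0 + ⅓)/5 + 7080 = (⅗)*(⅓) + 7080 = ⅕ + 7080 = 35401/5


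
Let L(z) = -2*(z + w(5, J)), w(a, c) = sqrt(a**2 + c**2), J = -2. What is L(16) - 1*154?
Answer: -186 - 2*sqrt(29) ≈ -196.77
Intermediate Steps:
L(z) = -2*z - 2*sqrt(29) (L(z) = -2*(z + sqrt(5**2 + (-2)**2)) = -2*(z + sqrt(25 + 4)) = -2*(z + sqrt(29)) = -2*z - 2*sqrt(29))
L(16) - 1*154 = (-2*16 - 2*sqrt(29)) - 1*154 = (-32 - 2*sqrt(29)) - 154 = -186 - 2*sqrt(29)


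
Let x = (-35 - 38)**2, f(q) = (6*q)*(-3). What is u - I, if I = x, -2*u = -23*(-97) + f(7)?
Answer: -12763/2 ≈ -6381.5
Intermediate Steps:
f(q) = -18*q
u = -2105/2 (u = -(-23*(-97) - 18*7)/2 = -(2231 - 126)/2 = -1/2*2105 = -2105/2 ≈ -1052.5)
x = 5329 (x = (-73)**2 = 5329)
I = 5329
u - I = -2105/2 - 1*5329 = -2105/2 - 5329 = -12763/2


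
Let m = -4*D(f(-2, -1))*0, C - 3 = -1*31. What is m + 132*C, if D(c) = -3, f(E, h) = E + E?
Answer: -3696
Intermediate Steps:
f(E, h) = 2*E
C = -28 (C = 3 - 1*31 = 3 - 31 = -28)
m = 0 (m = -4*(-3)*0 = 12*0 = 0)
m + 132*C = 0 + 132*(-28) = 0 - 3696 = -3696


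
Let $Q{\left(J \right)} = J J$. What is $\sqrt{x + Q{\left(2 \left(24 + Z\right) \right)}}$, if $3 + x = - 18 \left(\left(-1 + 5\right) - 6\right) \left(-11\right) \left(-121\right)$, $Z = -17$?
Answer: $\sqrt{48109} \approx 219.34$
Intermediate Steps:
$Q{\left(J \right)} = J^{2}$
$x = 47913$ ($x = -3 + - 18 \left(\left(-1 + 5\right) - 6\right) \left(-11\right) \left(-121\right) = -3 + - 18 \left(4 - 6\right) \left(-11\right) \left(-121\right) = -3 + - 18 \left(\left(-2\right) \left(-11\right)\right) \left(-121\right) = -3 + \left(-18\right) 22 \left(-121\right) = -3 - -47916 = -3 + 47916 = 47913$)
$\sqrt{x + Q{\left(2 \left(24 + Z\right) \right)}} = \sqrt{47913 + \left(2 \left(24 - 17\right)\right)^{2}} = \sqrt{47913 + \left(2 \cdot 7\right)^{2}} = \sqrt{47913 + 14^{2}} = \sqrt{47913 + 196} = \sqrt{48109}$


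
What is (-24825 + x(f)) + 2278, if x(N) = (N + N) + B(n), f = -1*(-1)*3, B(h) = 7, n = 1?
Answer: -22534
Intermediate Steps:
f = 3 (f = 1*3 = 3)
x(N) = 7 + 2*N (x(N) = (N + N) + 7 = 2*N + 7 = 7 + 2*N)
(-24825 + x(f)) + 2278 = (-24825 + (7 + 2*3)) + 2278 = (-24825 + (7 + 6)) + 2278 = (-24825 + 13) + 2278 = -24812 + 2278 = -22534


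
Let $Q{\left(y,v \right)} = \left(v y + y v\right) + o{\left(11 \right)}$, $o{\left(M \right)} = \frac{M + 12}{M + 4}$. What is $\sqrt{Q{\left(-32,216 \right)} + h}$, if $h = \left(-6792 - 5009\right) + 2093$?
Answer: $\frac{11 i \sqrt{43755}}{15} \approx 153.4 i$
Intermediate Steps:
$o{\left(M \right)} = \frac{12 + M}{4 + M}$
$h = -9708$ ($h = -11801 + 2093 = -9708$)
$Q{\left(y,v \right)} = \frac{23}{15} + 2 v y$ ($Q{\left(y,v \right)} = \left(v y + y v\right) + \frac{12 + 11}{4 + 11} = \left(v y + v y\right) + \frac{1}{15} \cdot 23 = 2 v y + \frac{1}{15} \cdot 23 = 2 v y + \frac{23}{15} = \frac{23}{15} + 2 v y$)
$\sqrt{Q{\left(-32,216 \right)} + h} = \sqrt{\left(\frac{23}{15} + 2 \cdot 216 \left(-32\right)\right) - 9708} = \sqrt{\left(\frac{23}{15} - 13824\right) - 9708} = \sqrt{- \frac{207337}{15} - 9708} = \sqrt{- \frac{352957}{15}} = \frac{11 i \sqrt{43755}}{15}$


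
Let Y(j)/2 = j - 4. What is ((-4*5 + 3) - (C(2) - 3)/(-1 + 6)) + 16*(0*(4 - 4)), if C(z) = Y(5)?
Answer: -84/5 ≈ -16.800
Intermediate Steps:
Y(j) = -8 + 2*j (Y(j) = 2*(j - 4) = 2*(-4 + j) = -8 + 2*j)
C(z) = 2 (C(z) = -8 + 2*5 = -8 + 10 = 2)
((-4*5 + 3) - (C(2) - 3)/(-1 + 6)) + 16*(0*(4 - 4)) = ((-4*5 + 3) - (2 - 3)/(-1 + 6)) + 16*(0*(4 - 4)) = ((-20 + 3) - (-1)/5) + 16*(0*0) = (-17 - (-1)/5) + 16*0 = (-17 - 1*(-1/5)) + 0 = (-17 + 1/5) + 0 = -84/5 + 0 = -84/5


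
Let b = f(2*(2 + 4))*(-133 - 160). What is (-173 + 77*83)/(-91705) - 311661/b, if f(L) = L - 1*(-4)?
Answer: 28551722021/429913040 ≈ 66.413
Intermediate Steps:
f(L) = 4 + L (f(L) = L + 4 = 4 + L)
b = -4688 (b = (4 + 2*(2 + 4))*(-133 - 160) = (4 + 2*6)*(-293) = (4 + 12)*(-293) = 16*(-293) = -4688)
(-173 + 77*83)/(-91705) - 311661/b = (-173 + 77*83)/(-91705) - 311661/(-4688) = (-173 + 6391)*(-1/91705) - 311661*(-1/4688) = 6218*(-1/91705) + 311661/4688 = -6218/91705 + 311661/4688 = 28551722021/429913040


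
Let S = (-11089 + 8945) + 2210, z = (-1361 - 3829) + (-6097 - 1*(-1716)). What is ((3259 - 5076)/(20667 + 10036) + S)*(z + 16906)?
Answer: 14850301635/30703 ≈ 4.8368e+5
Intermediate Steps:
z = -9571 (z = -5190 + (-6097 + 1716) = -5190 - 4381 = -9571)
S = 66 (S = -2144 + 2210 = 66)
((3259 - 5076)/(20667 + 10036) + S)*(z + 16906) = ((3259 - 5076)/(20667 + 10036) + 66)*(-9571 + 16906) = (-1817/30703 + 66)*7335 = (2024581/30703)*7335 = 14850301635/30703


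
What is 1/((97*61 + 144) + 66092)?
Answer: 1/72153 ≈ 1.3859e-5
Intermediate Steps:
1/((97*61 + 144) + 66092) = 1/((5917 + 144) + 66092) = 1/(6061 + 66092) = 1/72153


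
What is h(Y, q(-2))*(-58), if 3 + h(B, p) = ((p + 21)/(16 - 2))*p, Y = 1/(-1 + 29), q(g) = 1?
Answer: 580/7 ≈ 82.857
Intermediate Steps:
Y = 1/28 ≈ 0.035714
h(B, p) = -3 + p*(3/2 + p/14) (h(B, p) = -3 + ((p + 21)/(16 - 2))*p = -3 + ((21 + p)/14)*p = -3 + ((21 + p)*(1/14))*p = -3 + (3/2 + p/14)*p = -3 + p*(3/2 + p/14))
h(Y, q(-2))*(-58) = (-3 + (1/14)*1**2 + (3/2)*1)*(-58) = (-3 + (1/14)*1 + 3/2)*(-58) = (-3 + 1/14 + 3/2)*(-58) = -10/7*(-58) = 580/7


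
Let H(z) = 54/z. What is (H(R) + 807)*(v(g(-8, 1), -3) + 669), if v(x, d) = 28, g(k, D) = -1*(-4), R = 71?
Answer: 39973647/71 ≈ 5.6301e+5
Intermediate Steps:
g(k, D) = 4
(H(R) + 807)*(v(g(-8, 1), -3) + 669) = (54/71 + 807)*(28 + 669) = (54*(1/71) + 807)*697 = (54/71 + 807)*697 = (57351/71)*697 = 39973647/71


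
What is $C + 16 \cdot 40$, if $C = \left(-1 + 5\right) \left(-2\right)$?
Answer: $632$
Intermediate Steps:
$C = -8$ ($C = 4 \left(-2\right) = -8$)
$C + 16 \cdot 40 = -8 + 16 \cdot 40 = -8 + 640 = 632$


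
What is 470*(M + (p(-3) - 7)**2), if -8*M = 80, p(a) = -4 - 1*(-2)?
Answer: 33370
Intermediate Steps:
p(a) = -2 (p(a) = -4 + 2 = -2)
M = -10 (M = -1/8*80 = -10)
470*(M + (p(-3) - 7)**2) = 470*(-10 + (-2 - 7)**2) = 470*(-10 + (-9)**2) = 470*(-10 + 81) = 470*71 = 33370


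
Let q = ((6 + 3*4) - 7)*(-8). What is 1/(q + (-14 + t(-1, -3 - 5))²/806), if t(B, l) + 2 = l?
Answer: -403/35176 ≈ -0.011457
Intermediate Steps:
t(B, l) = -2 + l
q = -88 (q = ((6 + 12) - 7)*(-8) = (18 - 7)*(-8) = 11*(-8) = -88)
1/(q + (-14 + t(-1, -3 - 5))²/806) = 1/(-88 + (-14 + (-2 + (-3 - 5)))²/806) = 1/(-88 + (-14 + (-2 - 8))²*(1/806)) = 1/(-88 + (-14 - 10)²*(1/806)) = 1/(-88 + (-24)²*(1/806)) = 1/(-88 + 576*(1/806)) = 1/(-88 + 288/403) = 1/(-35176/403) = -403/35176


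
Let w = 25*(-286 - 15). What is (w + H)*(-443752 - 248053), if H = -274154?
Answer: 194866940595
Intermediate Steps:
w = -7525 (w = 25*(-301) = -7525)
(w + H)*(-443752 - 248053) = (-7525 - 274154)*(-443752 - 248053) = -281679*(-691805) = 194866940595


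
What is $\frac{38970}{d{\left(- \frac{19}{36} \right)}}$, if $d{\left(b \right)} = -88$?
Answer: $- \frac{19485}{44} \approx -442.84$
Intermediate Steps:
$\frac{38970}{d{\left(- \frac{19}{36} \right)}} = \frac{38970}{-88} = 38970 \left(- \frac{1}{88}\right) = - \frac{19485}{44}$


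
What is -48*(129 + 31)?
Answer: -7680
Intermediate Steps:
-48*(129 + 31) = -48*160 = -7680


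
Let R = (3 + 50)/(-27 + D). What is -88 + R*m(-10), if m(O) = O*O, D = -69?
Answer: -3437/24 ≈ -143.21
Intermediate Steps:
m(O) = O²
R = -53/96 (R = (3 + 50)/(-27 - 69) = 53/(-96) = 53*(-1/96) = -53/96 ≈ -0.55208)
-88 + R*m(-10) = -88 - 53/96*(-10)² = -88 - 53/96*100 = -88 - 1325/24 = -3437/24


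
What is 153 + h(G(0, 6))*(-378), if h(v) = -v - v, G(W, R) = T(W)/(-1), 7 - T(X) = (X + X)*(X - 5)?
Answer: -5139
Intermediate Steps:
T(X) = 7 - 2*X*(-5 + X) (T(X) = 7 - (X + X)*(X - 5) = 7 - 2*X*(-5 + X))
G(W, R) = -7 - 10*W + 2*W² (G(W, R) = (7 - 2*W² + 10*W)/(-1) = (7 - 2*W² + 10*W)*(-1) = -7 - 10*W + 2*W²)
h(v) = -2*v
153 + h(G(0, 6))*(-378) = 153 - 2*(-7 - 10*0 + 2*0²)*(-378) = 153 - 2*(-7 + 0 + 2*0)*(-378) = 153 - 2*(-7 + 0 + 0)*(-378) = 153 - 2*(-7)*(-378) = 153 + 14*(-378) = 153 - 5292 = -5139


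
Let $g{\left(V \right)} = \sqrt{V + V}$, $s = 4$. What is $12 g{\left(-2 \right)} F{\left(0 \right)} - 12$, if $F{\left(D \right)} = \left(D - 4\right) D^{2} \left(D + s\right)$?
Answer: $-12$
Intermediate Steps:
$F{\left(D \right)} = D^{2} \left(-4 + D\right) \left(4 + D\right)$ ($F{\left(D \right)} = \left(D - 4\right) D^{2} \left(D + 4\right) = \left(-4 + D\right) D^{2} \left(4 + D\right) = D^{2} \left(-4 + D\right) \left(4 + D\right)$)
$g{\left(V \right)} = \sqrt{2} \sqrt{V}$ ($g{\left(V \right)} = \sqrt{2 V} = \sqrt{2} \sqrt{V}$)
$12 g{\left(-2 \right)} F{\left(0 \right)} - 12 = 12 \sqrt{2} \sqrt{-2} \cdot 0^{2} \left(-16 + 0^{2}\right) - 12 = 12 \sqrt{2} i \sqrt{2} \cdot 0 \left(-16 + 0\right) - 12 = 12 \cdot 2 i 0 \left(-16\right) - 12 = 24 i 0 - 12 = 0 - 12 = -12$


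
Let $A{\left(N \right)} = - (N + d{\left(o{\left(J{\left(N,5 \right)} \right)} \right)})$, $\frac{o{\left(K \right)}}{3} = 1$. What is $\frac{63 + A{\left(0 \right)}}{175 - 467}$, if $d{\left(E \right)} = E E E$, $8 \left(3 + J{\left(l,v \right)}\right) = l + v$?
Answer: $- \frac{9}{73} \approx -0.12329$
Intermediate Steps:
$J{\left(l,v \right)} = -3 + \frac{l}{8} + \frac{v}{8}$ ($J{\left(l,v \right)} = -3 + \frac{l + v}{8} = -3 + \left(\frac{l}{8} + \frac{v}{8}\right) = -3 + \frac{l}{8} + \frac{v}{8}$)
$o{\left(K \right)} = 3$ ($o{\left(K \right)} = 3 \cdot 1 = 3$)
$d{\left(E \right)} = E^{3}$ ($d{\left(E \right)} = E^{2} E = E^{3}$)
$A{\left(N \right)} = -27 - N$ ($A{\left(N \right)} = - (N + 3^{3}) = - (N + 27) = - (27 + N) = -27 - N$)
$\frac{63 + A{\left(0 \right)}}{175 - 467} = \frac{63 - 27}{175 - 467} = \frac{63 + \left(-27 + 0\right)}{-292} = \left(63 - 27\right) \left(- \frac{1}{292}\right) = 36 \left(- \frac{1}{292}\right) = - \frac{9}{73}$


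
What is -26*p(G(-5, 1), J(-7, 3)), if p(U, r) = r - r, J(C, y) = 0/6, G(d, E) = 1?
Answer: 0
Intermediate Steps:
J(C, y) = 0 (J(C, y) = 0*(⅙) = 0)
p(U, r) = 0
-26*p(G(-5, 1), J(-7, 3)) = -26*0 = 0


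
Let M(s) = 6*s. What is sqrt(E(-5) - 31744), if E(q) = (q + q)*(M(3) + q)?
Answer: I*sqrt(31874) ≈ 178.53*I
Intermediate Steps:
E(q) = 2*q*(18 + q) (E(q) = (q + q)*(6*3 + q) = (2*q)*(18 + q) = 2*q*(18 + q))
sqrt(E(-5) - 31744) = sqrt(2*(-5)*(18 - 5) - 31744) = sqrt(2*(-5)*13 - 31744) = sqrt(-130 - 31744) = sqrt(-31874) = I*sqrt(31874)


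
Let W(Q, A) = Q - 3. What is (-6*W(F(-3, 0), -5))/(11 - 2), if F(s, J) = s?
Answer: 4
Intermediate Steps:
W(Q, A) = -3 + Q
(-6*W(F(-3, 0), -5))/(11 - 2) = (-6*(-3 - 3))/(11 - 2) = -6*(-6)/9 = 36*(⅑) = 4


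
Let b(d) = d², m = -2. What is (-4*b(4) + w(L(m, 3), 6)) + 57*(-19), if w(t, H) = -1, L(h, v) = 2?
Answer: -1148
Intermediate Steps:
(-4*b(4) + w(L(m, 3), 6)) + 57*(-19) = (-4*4² - 1) + 57*(-19) = (-4*16 - 1) - 1083 = (-64 - 1) - 1083 = -65 - 1083 = -1148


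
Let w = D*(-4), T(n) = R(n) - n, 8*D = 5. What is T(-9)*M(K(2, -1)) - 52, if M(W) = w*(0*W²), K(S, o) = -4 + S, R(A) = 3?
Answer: -52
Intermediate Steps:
D = 5/8 (D = (⅛)*5 = 5/8 ≈ 0.62500)
T(n) = 3 - n
w = -5/2 (w = (5/8)*(-4) = -5/2 ≈ -2.5000)
M(W) = 0 (M(W) = -0*W² = -5/2*0 = 0)
T(-9)*M(K(2, -1)) - 52 = (3 - 1*(-9))*0 - 52 = (3 + 9)*0 - 52 = 12*0 - 52 = 0 - 52 = -52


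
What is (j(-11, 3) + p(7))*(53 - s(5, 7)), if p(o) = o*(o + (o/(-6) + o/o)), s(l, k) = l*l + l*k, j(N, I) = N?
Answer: -1547/6 ≈ -257.83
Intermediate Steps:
s(l, k) = l**2 + k*l
p(o) = o*(1 + 5*o/6) (p(o) = o*(o + (o*(-1/6) + 1)) = o*(o + (-o/6 + 1)) = o*(o + (1 - o/6)) = o*(1 + 5*o/6))
(j(-11, 3) + p(7))*(53 - s(5, 7)) = (-11 + (1/6)*7*(6 + 5*7))*(53 - 5*(7 + 5)) = (-11 + (1/6)*7*(6 + 35))*(53 - 5*12) = (-11 + (1/6)*7*41)*(53 - 1*60) = (-11 + 287/6)*(53 - 60) = (221/6)*(-7) = -1547/6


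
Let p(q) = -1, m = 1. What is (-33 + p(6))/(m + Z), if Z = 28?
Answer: -34/29 ≈ -1.1724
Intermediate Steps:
(-33 + p(6))/(m + Z) = (-33 - 1)/(1 + 28) = -34/29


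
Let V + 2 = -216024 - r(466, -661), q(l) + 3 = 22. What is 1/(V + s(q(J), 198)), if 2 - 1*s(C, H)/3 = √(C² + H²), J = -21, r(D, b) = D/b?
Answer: -94383366394/20388472687858231 + 1310763*√39565/20388472687858231 ≈ -4.6165e-6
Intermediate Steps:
q(l) = 19 (q(l) = -3 + 22 = 19)
s(C, H) = 6 - 3*√(C² + H²)
V = -142792720/661 (V = -2 + (-216024 - 466/(-661)) = -2 + (-216024 - 466*(-1)/661) = -2 + (-216024 - 1*(-466/661)) = -2 + (-216024 + 466/661) = -2 - 142791398/661 = -142792720/661 ≈ -2.1603e+5)
1/(V + s(q(J), 198)) = 1/(-142792720/661 + (6 - 3*√(19² + 198²))) = 1/(-142792720/661 + (6 - 3*√(361 + 39204))) = 1/(-142792720/661 + (6 - 3*√39565)) = 1/(-142788754/661 - 3*√39565)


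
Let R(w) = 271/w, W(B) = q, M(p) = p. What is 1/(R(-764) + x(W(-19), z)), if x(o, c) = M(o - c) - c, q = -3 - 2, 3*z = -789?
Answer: 764/397773 ≈ 0.0019207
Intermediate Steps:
z = -263 (z = (1/3)*(-789) = -263)
q = -5
W(B) = -5
x(o, c) = o - 2*c (x(o, c) = (o - c) - c = o - 2*c)
1/(R(-764) + x(W(-19), z)) = 1/(271/(-764) + (-5 - 2*(-263))) = 1/(271*(-1/764) + (-5 + 526)) = 1/(-271/764 + 521) = 1/(397773/764) = 764/397773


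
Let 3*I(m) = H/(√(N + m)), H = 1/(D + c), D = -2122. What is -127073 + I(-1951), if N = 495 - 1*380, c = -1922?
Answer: -127073 + I*√51/3712392 ≈ -1.2707e+5 + 1.9237e-6*I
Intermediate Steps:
N = 115 (N = 495 - 380 = 115)
H = -1/4044 (H = 1/(-2122 - 1922) = 1/(-4044) = -1/4044 ≈ -0.00024728)
I(m) = -1/(12132*√(115 + m)) (I(m) = (-1/(4044*√(115 + m)))/3 = -1/(12132*√(115 + m)))
-127073 + I(-1951) = -127073 - 1/(12132*√(115 - 1951)) = -127073 - (-1)*I*√51/3712392 = -127073 + I*√51/3712392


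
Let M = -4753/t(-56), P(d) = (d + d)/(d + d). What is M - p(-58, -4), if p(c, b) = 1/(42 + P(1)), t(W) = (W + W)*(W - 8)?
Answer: -30221/44032 ≈ -0.68634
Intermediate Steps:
P(d) = 1 (P(d) = (2*d)/((2*d)) = (2*d)*(1/(2*d)) = 1)
t(W) = 2*W*(-8 + W) (t(W) = (2*W)*(-8 + W) = 2*W*(-8 + W))
M = -679/1024 (M = -4753*(-1/(112*(-8 - 56))) = -4753/(2*(-56)*(-64)) = -4753/7168 = -4753*1/7168 = -679/1024 ≈ -0.66309)
p(c, b) = 1/43 (p(c, b) = 1/(42 + 1) = 1/43)
M - p(-58, -4) = -679/1024 - 1*1/43 = -679/1024 - 1/43 = -30221/44032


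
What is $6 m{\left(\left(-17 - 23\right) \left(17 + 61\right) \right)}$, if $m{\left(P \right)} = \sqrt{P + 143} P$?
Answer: $- 18720 i \sqrt{2977} \approx - 1.0214 \cdot 10^{6} i$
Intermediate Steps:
$m{\left(P \right)} = P \sqrt{143 + P}$ ($m{\left(P \right)} = \sqrt{143 + P} P = P \sqrt{143 + P}$)
$6 m{\left(\left(-17 - 23\right) \left(17 + 61\right) \right)} = 6 \left(-17 - 23\right) \left(17 + 61\right) \sqrt{143 + \left(-17 - 23\right) \left(17 + 61\right)} = 6 \left(-40\right) 78 \sqrt{143 - 3120} = 6 \left(- 3120 \sqrt{143 - 3120}\right) = 6 \left(- 3120 \sqrt{-2977}\right) = 6 \left(- 3120 i \sqrt{2977}\right) = - 18720 i \sqrt{2977}$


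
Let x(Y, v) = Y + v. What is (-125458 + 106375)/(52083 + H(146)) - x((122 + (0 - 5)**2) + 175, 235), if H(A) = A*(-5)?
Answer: -28622704/51353 ≈ -557.37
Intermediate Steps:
H(A) = -5*A
(-125458 + 106375)/(52083 + H(146)) - x((122 + (0 - 5)**2) + 175, 235) = (-125458 + 106375)/(52083 - 5*146) - (((122 + (0 - 5)**2) + 175) + 235) = -19083/(52083 - 730) - (((122 + (-5)**2) + 175) + 235) = -19083/51353 - (((122 + 25) + 175) + 235) = -19083*1/51353 - ((147 + 175) + 235) = -19083/51353 - (322 + 235) = -19083/51353 - 1*557 = -19083/51353 - 557 = -28622704/51353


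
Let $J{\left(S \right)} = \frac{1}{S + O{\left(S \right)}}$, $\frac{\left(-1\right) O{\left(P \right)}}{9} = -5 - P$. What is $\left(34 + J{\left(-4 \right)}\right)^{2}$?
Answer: $\frac{29241}{25} \approx 1169.6$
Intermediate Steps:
$O{\left(P \right)} = 45 + 9 P$ ($O{\left(P \right)} = - 9 \left(-5 - P\right) = 45 + 9 P$)
$J{\left(S \right)} = \frac{1}{45 + 10 S}$ ($J{\left(S \right)} = \frac{1}{S + \left(45 + 9 S\right)} = \frac{1}{45 + 10 S}$)
$\left(34 + J{\left(-4 \right)}\right)^{2} = \left(34 + \frac{1}{5 \left(9 + 2 \left(-4\right)\right)}\right)^{2} = \left(34 + \frac{1}{5 \left(9 - 8\right)}\right)^{2} = \left(34 + \frac{1}{5 \cdot 1}\right)^{2} = \left(34 + \frac{1}{5} \cdot 1\right)^{2} = \left(34 + \frac{1}{5}\right)^{2} = \left(\frac{171}{5}\right)^{2} = \frac{29241}{25}$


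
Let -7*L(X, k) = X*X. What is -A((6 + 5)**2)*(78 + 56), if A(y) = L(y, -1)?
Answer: 1961894/7 ≈ 2.8027e+5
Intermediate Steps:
L(X, k) = -X**2/7 (L(X, k) = -X*X/7 = -X**2/7)
A(y) = -y**2/7
-A((6 + 5)**2)*(78 + 56) = -(-(6 + 5)**4/7)*(78 + 56) = -(-(11**2)**2/7)*134 = -(-1/7*121**2)*134 = -(-1/7*14641)*134 = -(-14641)*134/7 = -1*(-1961894/7) = 1961894/7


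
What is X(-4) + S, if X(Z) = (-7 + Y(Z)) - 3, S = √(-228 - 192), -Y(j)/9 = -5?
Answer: 35 + 2*I*√105 ≈ 35.0 + 20.494*I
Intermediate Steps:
Y(j) = 45 (Y(j) = -9*(-5) = 45)
S = 2*I*√105 (S = √(-420) = 2*I*√105 ≈ 20.494*I)
X(Z) = 35 (X(Z) = (-7 + 45) - 3 = 38 - 3 = 35)
X(-4) + S = 35 + 2*I*√105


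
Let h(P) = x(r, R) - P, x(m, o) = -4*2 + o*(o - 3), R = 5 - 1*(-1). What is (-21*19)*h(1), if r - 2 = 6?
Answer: -3591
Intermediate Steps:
R = 6 (R = 5 + 1 = 6)
r = 8 (r = 2 + 6 = 8)
x(m, o) = -8 + o*(-3 + o)
h(P) = 10 - P (h(P) = (-8 + 6² - 3*6) - P = (-8 + 36 - 18) - P = 10 - P)
(-21*19)*h(1) = (-21*19)*(10 - 1*1) = -399*(10 - 1) = -399*9 = -3591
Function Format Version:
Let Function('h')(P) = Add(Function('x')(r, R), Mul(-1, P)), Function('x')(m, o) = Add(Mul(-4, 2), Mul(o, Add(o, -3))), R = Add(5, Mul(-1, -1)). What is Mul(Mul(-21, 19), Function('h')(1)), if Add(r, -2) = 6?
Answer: -3591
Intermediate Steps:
R = 6 (R = Add(5, 1) = 6)
r = 8 (r = Add(2, 6) = 8)
Function('x')(m, o) = Add(-8, Mul(o, Add(-3, o)))
Function('h')(P) = Add(10, Mul(-1, P)) (Function('h')(P) = Add(Add(-8, Pow(6, 2), Mul(-3, 6)), Mul(-1, P)) = Add(Add(-8, 36, -18), Mul(-1, P)) = Add(10, Mul(-1, P)))
Mul(Mul(-21, 19), Function('h')(1)) = Mul(Mul(-21, 19), Add(10, Mul(-1, 1))) = Mul(-399, Add(10, -1)) = Mul(-399, 9) = -3591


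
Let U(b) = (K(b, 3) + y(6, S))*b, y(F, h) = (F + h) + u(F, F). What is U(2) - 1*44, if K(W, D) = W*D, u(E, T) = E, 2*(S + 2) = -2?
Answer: -14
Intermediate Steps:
S = -3 (S = -2 + (½)*(-2) = -2 - 1 = -3)
y(F, h) = h + 2*F (y(F, h) = (F + h) + F = h + 2*F)
K(W, D) = D*W
U(b) = b*(9 + 3*b) (U(b) = (3*b + (-3 + 2*6))*b = (3*b + (-3 + 12))*b = (3*b + 9)*b = (9 + 3*b)*b = b*(9 + 3*b))
U(2) - 1*44 = 3*2*(3 + 2) - 1*44 = 3*2*5 - 44 = 30 - 44 = -14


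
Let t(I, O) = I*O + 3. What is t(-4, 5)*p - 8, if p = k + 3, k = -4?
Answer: 9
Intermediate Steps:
t(I, O) = 3 + I*O
p = -1 (p = -4 + 3 = -1)
t(-4, 5)*p - 8 = (3 - 4*5)*(-1) - 8 = (3 - 20)*(-1) - 8 = -17*(-1) - 8 = 17 - 8 = 9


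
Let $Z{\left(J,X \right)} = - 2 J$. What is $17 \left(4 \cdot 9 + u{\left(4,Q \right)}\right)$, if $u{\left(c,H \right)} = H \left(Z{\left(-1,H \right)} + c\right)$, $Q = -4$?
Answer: $204$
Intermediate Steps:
$u{\left(c,H \right)} = H \left(2 + c\right)$ ($u{\left(c,H \right)} = H \left(\left(-2\right) \left(-1\right) + c\right) = H \left(2 + c\right)$)
$17 \left(4 \cdot 9 + u{\left(4,Q \right)}\right) = 17 \left(4 \cdot 9 - 4 \left(2 + 4\right)\right) = 17 \left(36 - 24\right) = 17 \cdot 12 = 204$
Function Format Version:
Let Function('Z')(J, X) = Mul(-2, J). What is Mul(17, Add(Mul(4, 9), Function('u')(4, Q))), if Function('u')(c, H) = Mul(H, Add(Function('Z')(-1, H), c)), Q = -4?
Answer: 204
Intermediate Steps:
Function('u')(c, H) = Mul(H, Add(2, c)) (Function('u')(c, H) = Mul(H, Add(Mul(-2, -1), c)) = Mul(H, Add(2, c)))
Mul(17, Add(Mul(4, 9), Function('u')(4, Q))) = Mul(17, Add(Mul(4, 9), Mul(-4, Add(2, 4)))) = Mul(17, Add(36, Mul(-4, 6))) = Mul(17, Add(36, -24)) = Mul(17, 12) = 204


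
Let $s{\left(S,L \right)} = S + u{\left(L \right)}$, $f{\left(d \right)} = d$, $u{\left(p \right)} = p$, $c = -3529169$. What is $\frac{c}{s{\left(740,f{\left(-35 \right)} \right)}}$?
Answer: $- \frac{3529169}{705} \approx -5005.9$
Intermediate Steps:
$s{\left(S,L \right)} = L + S$ ($s{\left(S,L \right)} = S + L = L + S$)
$\frac{c}{s{\left(740,f{\left(-35 \right)} \right)}} = - \frac{3529169}{-35 + 740} = - \frac{3529169}{705}$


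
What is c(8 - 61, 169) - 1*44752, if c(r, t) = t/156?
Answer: -537011/12 ≈ -44751.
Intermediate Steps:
c(r, t) = t/156 (c(r, t) = t*(1/156) = t/156)
c(8 - 61, 169) - 1*44752 = (1/156)*169 - 1*44752 = 13/12 - 44752 = -537011/12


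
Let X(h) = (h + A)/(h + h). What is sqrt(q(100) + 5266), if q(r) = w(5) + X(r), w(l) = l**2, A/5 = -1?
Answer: sqrt(2116590)/20 ≈ 72.743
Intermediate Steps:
A = -5 (A = 5*(-1) = -5)
X(h) = (-5 + h)/(2*h) (X(h) = (h - 5)/(h + h) = (-5 + h)/((2*h)) = (-5 + h)*(1/(2*h)) = (-5 + h)/(2*h))
q(r) = 25 + (-5 + r)/(2*r) (q(r) = 5**2 + (-5 + r)/(2*r) = 25 + (-5 + r)/(2*r))
sqrt(q(100) + 5266) = sqrt((1/2)*(-5 + 51*100)/100 + 5266) = sqrt((1/2)*(1/100)*(-5 + 5100) + 5266) = sqrt((1/2)*(1/100)*5095 + 5266) = sqrt(1019/40 + 5266) = sqrt(211659/40) = sqrt(2116590)/20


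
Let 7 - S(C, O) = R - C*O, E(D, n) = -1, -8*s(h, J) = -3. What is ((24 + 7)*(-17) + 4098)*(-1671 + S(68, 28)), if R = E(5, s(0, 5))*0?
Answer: 857040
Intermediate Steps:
s(h, J) = 3/8 (s(h, J) = -1/8*(-3) = 3/8)
R = 0 (R = -1*0 = 0)
S(C, O) = 7 + C*O (S(C, O) = 7 - (0 - C*O) = 7 - (-1)*C*O = 7 + C*O)
((24 + 7)*(-17) + 4098)*(-1671 + S(68, 28)) = ((24 + 7)*(-17) + 4098)*(-1671 + (7 + 68*28)) = (31*(-17) + 4098)*(-1671 + (7 + 1904)) = (-527 + 4098)*(-1671 + 1911) = 3571*240 = 857040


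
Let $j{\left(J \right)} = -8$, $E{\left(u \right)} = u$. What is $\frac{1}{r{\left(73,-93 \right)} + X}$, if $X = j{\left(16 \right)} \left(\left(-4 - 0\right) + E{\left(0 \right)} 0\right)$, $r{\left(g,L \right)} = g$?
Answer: $\frac{1}{105} \approx 0.0095238$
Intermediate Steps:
$X = 32$ ($X = - 8 \left(\left(-4 - 0\right) + 0 \cdot 0\right) = - 8 \left(\left(-4 + 0\right) + 0\right) = - 8 \left(-4 + 0\right) = \left(-8\right) \left(-4\right) = 32$)
$\frac{1}{r{\left(73,-93 \right)} + X} = \frac{1}{73 + 32} = \frac{1}{105}$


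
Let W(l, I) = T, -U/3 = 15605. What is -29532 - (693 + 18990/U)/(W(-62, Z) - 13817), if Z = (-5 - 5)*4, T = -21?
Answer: -1275437608149/43188398 ≈ -29532.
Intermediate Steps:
U = -46815 (U = -3*15605 = -46815)
Z = -40 (Z = -10*4 = -40)
W(l, I) = -21
-29532 - (693 + 18990/U)/(W(-62, Z) - 13817) = -29532 - (693 + 18990/(-46815))/(-21 - 13817) = -29532 - (693 + 18990*(-1/46815))/(-13838) = -29532 - (693 - 1266/3121)*(-1)/13838 = -29532 - 2161587*(-1)/(3121*13838) = -29532 - 1*(-2161587/43188398) = -29532 + 2161587/43188398 = -1275437608149/43188398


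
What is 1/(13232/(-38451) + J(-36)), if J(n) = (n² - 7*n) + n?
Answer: 38451/58124680 ≈ 0.00066153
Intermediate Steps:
J(n) = n² - 6*n
1/(13232/(-38451) + J(-36)) = 1/(13232/(-38451) - 36*(-6 - 36)) = 1/(13232*(-1/38451) - 36*(-42)) = 1/(-13232/38451 + 1512) = 1/(58124680/38451) = 38451/58124680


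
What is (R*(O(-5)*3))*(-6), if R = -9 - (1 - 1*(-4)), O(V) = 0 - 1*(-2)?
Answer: 504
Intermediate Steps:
O(V) = 2 (O(V) = 0 + 2 = 2)
R = -14 (R = -9 - (1 + 4) = -9 - 1*5 = -9 - 5 = -14)
(R*(O(-5)*3))*(-6) = -28*3*(-6) = -14*6*(-6) = -84*(-6) = 504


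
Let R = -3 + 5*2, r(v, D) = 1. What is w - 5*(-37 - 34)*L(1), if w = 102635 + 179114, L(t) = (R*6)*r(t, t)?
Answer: 296659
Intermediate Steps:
R = 7 (R = -3 + 10 = 7)
L(t) = 42 (L(t) = (7*6)*1 = 42*1 = 42)
w = 281749
w - 5*(-37 - 34)*L(1) = 281749 - 5*(-37 - 34)*42 = 281749 - (-355)*42 = 281749 - 5*(-2982) = 281749 + 14910 = 296659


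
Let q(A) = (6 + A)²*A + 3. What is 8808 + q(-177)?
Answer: -5166846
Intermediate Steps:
q(A) = 3 + A*(6 + A)² (q(A) = A*(6 + A)² + 3 = 3 + A*(6 + A)²)
8808 + q(-177) = 8808 + (3 - 177*(6 - 177)²) = 8808 + (3 - 177*(-171)²) = 8808 + (3 - 177*29241) = 8808 + (3 - 5175657) = 8808 - 5175654 = -5166846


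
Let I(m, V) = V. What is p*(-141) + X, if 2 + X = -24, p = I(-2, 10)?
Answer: -1436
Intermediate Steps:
p = 10
X = -26 (X = -2 - 24 = -26)
p*(-141) + X = 10*(-141) - 26 = -1410 - 26 = -1436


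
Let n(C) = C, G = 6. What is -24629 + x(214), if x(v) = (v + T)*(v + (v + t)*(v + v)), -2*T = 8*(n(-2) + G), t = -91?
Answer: 10441255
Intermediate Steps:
T = -16 (T = -4*(-2 + 6) = -4*4 = -½*32 = -16)
x(v) = (-16 + v)*(v + 2*v*(-91 + v)) (x(v) = (v - 16)*(v + (v - 91)*(v + v)) = (-16 + v)*(v + (-91 + v)*(2*v)) = (-16 + v)*(v + 2*v*(-91 + v)))
-24629 + x(214) = -24629 + 214*(2896 - 213*214 + 2*214²) = -24629 + 214*(2896 - 45582 + 2*45796) = -24629 + 214*(2896 - 45582 + 91592) = -24629 + 214*48906 = -24629 + 10465884 = 10441255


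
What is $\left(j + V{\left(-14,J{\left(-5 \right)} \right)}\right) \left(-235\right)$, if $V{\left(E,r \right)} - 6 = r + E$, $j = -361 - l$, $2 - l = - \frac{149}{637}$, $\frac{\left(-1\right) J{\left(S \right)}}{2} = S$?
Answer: $\frac{54074910}{637} \approx 84890.0$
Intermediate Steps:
$J{\left(S \right)} = - 2 S$
$l = \frac{1423}{637}$ ($l = 2 - - \frac{149}{637} = 2 + \frac{149}{637} = \frac{1423}{637} \approx 2.2339$)
$j = - \frac{231380}{637}$ ($j = -361 - \frac{1423}{637} = - \frac{231380}{637} \approx -363.23$)
$V{\left(E,r \right)} = 6 + E + r$ ($V{\left(E,r \right)} = 6 + \left(r + E\right) = 6 + \left(E + r\right) = 6 + E + r$)
$\left(j + V{\left(-14,J{\left(-5 \right)} \right)}\right) \left(-235\right) = \left(- \frac{231380}{637} - -2\right) \left(-235\right) = \left(- \frac{231380}{637} + \left(6 - 14 + 10\right)\right) \left(-235\right) = \left(- \frac{231380}{637} + 2\right) \left(-235\right) = \left(- \frac{230106}{637}\right) \left(-235\right) = \frac{54074910}{637}$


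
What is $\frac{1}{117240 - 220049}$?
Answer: $- \frac{1}{102809} \approx -9.7268 \cdot 10^{-6}$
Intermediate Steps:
$\frac{1}{117240 - 220049} = \frac{1}{-102809} = - \frac{1}{102809}$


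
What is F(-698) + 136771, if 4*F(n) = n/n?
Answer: 547085/4 ≈ 1.3677e+5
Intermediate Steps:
F(n) = 1/4 (F(n) = (n/n)/4 = (1/4)*1 = 1/4)
F(-698) + 136771 = 1/4 + 136771 = 547085/4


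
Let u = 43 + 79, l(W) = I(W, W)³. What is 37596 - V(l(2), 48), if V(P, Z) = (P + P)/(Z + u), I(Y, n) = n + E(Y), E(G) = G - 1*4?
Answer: 37596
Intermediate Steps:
E(G) = -4 + G (E(G) = G - 4 = -4 + G)
I(Y, n) = -4 + Y + n (I(Y, n) = n + (-4 + Y) = -4 + Y + n)
l(W) = (-4 + 2*W)³ (l(W) = (-4 + W + W)³ = (-4 + 2*W)³)
u = 122
V(P, Z) = 2*P/(122 + Z) (V(P, Z) = (P + P)/(Z + 122) = (2*P)/(122 + Z) = 2*P/(122 + Z))
37596 - V(l(2), 48) = 37596 - 2*8*(-2 + 2)³/(122 + 48) = 37596 - 2*8*0³/170 = 37596 - 2*8*0/170 = 37596 - 2*0/170 = 37596 - 1*0 = 37596 + 0 = 37596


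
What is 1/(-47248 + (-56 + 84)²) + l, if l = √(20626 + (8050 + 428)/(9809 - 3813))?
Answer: -1/46464 + 13*√1097037154/2998 ≈ 143.62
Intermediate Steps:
l = 13*√1097037154/2998 (l = √(20626 + 8478/5996) = √(20626 + 8478*(1/5996)) = √(20626 + 4239/2998) = √(61840987/2998) = 13*√1097037154/2998 ≈ 143.62)
1/(-47248 + (-56 + 84)²) + l = 1/(-47248 + (-56 + 84)²) + 13*√1097037154/2998 = 1/(-47248 + 28²) + 13*√1097037154/2998 = 1/(-47248 + 784) + 13*√1097037154/2998 = 1/(-46464) + 13*√1097037154/2998 = -1/46464 + 13*√1097037154/2998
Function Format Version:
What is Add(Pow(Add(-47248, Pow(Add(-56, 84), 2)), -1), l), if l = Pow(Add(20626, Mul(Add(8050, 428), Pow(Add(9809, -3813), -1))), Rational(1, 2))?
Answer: Add(Rational(-1, 46464), Mul(Rational(13, 2998), Pow(1097037154, Rational(1, 2)))) ≈ 143.62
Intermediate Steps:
l = Mul(Rational(13, 2998), Pow(1097037154, Rational(1, 2))) (l = Pow(Add(20626, Mul(8478, Pow(5996, -1))), Rational(1, 2)) = Pow(Add(20626, Mul(8478, Rational(1, 5996))), Rational(1, 2)) = Pow(Add(20626, Rational(4239, 2998)), Rational(1, 2)) = Pow(Rational(61840987, 2998), Rational(1, 2)) = Mul(Rational(13, 2998), Pow(1097037154, Rational(1, 2))) ≈ 143.62)
Add(Pow(Add(-47248, Pow(Add(-56, 84), 2)), -1), l) = Add(Pow(Add(-47248, Pow(Add(-56, 84), 2)), -1), Mul(Rational(13, 2998), Pow(1097037154, Rational(1, 2)))) = Add(Pow(Add(-47248, Pow(28, 2)), -1), Mul(Rational(13, 2998), Pow(1097037154, Rational(1, 2)))) = Add(Pow(Add(-47248, 784), -1), Mul(Rational(13, 2998), Pow(1097037154, Rational(1, 2)))) = Add(Pow(-46464, -1), Mul(Rational(13, 2998), Pow(1097037154, Rational(1, 2)))) = Add(Rational(-1, 46464), Mul(Rational(13, 2998), Pow(1097037154, Rational(1, 2))))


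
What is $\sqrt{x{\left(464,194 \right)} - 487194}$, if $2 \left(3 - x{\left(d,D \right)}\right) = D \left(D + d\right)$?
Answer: $i \sqrt{551017} \approx 742.3 i$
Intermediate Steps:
$x{\left(d,D \right)} = 3 - \frac{D \left(D + d\right)}{2}$
$\sqrt{x{\left(464,194 \right)} - 487194} = \sqrt{\left(3 - \frac{194^{2}}{2} - 97 \cdot 464\right) - 487194} = \sqrt{\left(3 - 18818 - 45008\right) - 487194} = \sqrt{-63823 - 487194} = \sqrt{-551017} = i \sqrt{551017}$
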